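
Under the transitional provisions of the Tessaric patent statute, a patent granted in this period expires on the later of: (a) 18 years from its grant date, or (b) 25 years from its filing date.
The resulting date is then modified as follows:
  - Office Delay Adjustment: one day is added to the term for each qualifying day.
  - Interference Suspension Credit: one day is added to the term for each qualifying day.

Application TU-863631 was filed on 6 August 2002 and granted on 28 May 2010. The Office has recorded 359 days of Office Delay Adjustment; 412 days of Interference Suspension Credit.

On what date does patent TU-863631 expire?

(a) grant + 18 years → 28 May 2028.
(b) filing + 25 years → 6 August 2027.
Later of the two: 28 May 2028.
Office Delay Adjustment: +359 days → 22 May 2029.
Interference Suspension Credit: +412 days → 8 July 2030.

2030-07-08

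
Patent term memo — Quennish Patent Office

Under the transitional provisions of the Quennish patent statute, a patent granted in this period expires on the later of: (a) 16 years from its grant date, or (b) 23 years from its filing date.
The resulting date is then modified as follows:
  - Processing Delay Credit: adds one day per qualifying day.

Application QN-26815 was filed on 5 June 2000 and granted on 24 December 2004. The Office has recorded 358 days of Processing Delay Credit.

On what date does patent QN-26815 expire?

(a) grant + 16 years → 24 December 2020.
(b) filing + 23 years → 5 June 2023.
Later of the two: 5 June 2023.
Processing Delay Credit: +358 days → 28 May 2024.

2024-05-28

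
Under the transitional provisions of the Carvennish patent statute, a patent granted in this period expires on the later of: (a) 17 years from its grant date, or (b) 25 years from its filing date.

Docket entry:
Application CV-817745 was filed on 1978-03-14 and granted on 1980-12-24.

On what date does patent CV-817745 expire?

(a) grant + 17 years → 24 December 1997.
(b) filing + 25 years → 14 March 2003.
Later of the two: 14 March 2003.

March 14, 2003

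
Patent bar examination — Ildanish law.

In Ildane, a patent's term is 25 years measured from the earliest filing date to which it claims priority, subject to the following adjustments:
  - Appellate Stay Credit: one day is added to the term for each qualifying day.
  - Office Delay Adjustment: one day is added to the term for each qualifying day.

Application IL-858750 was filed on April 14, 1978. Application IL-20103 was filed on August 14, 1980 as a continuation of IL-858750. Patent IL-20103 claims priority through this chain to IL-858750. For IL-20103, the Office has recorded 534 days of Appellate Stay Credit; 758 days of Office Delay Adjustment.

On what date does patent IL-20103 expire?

Earliest priority filing: 14 April 1978.
Base term: 14 April 1978 + 25 years → 14 April 2003.
Appellate Stay Credit: +534 days → 29 September 2004.
Office Delay Adjustment: +758 days → 27 October 2006.

2006-10-27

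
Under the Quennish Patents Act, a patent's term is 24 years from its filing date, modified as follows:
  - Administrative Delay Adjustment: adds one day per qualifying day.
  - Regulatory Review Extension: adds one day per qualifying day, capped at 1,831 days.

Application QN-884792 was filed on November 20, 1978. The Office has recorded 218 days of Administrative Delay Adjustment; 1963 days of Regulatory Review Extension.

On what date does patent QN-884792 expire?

Base term: filing date + 24 years → 20 November 2002.
Administrative Delay Adjustment: +218 days → 26 June 2003.
Regulatory Review Extension: 1963 days claimed exceeds the 1831-day cap, so +1831 days → 30 June 2008.

2008-06-30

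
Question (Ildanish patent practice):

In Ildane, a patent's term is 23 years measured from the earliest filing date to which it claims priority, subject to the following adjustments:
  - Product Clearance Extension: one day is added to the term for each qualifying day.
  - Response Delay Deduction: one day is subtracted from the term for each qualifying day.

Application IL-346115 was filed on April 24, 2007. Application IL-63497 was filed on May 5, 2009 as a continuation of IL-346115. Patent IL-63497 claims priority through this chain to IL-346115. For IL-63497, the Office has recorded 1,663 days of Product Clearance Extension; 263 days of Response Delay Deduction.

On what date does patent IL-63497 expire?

Earliest priority filing: 24 April 2007.
Base term: 24 April 2007 + 23 years → 24 April 2030.
Product Clearance Extension: +1663 days → 12 November 2034.
Response Delay Deduction: −263 days → 22 February 2034.

2034-02-22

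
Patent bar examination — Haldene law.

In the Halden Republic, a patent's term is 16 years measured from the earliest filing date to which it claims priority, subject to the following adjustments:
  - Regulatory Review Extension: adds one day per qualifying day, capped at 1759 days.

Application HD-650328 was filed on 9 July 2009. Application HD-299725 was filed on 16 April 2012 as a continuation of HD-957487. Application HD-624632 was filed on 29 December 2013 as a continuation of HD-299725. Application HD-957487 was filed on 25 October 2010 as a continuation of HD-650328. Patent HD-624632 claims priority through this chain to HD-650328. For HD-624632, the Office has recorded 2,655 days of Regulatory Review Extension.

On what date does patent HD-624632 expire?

Earliest priority filing: 9 July 2009.
Base term: 9 July 2009 + 16 years → 9 July 2025.
Regulatory Review Extension: 2655 days claimed exceeds the 1759-day cap, so +1759 days → 3 May 2030.

2030-05-03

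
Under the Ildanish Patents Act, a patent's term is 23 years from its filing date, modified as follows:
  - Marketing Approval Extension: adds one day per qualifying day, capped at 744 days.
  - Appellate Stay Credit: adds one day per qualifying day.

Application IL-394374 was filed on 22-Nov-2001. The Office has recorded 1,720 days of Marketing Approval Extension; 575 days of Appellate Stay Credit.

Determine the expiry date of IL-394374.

2028-07-03

Base term: filing date + 23 years → 22 November 2024.
Marketing Approval Extension: 1720 days claimed exceeds the 744-day cap, so +744 days → 6 December 2026.
Appellate Stay Credit: +575 days → 3 July 2028.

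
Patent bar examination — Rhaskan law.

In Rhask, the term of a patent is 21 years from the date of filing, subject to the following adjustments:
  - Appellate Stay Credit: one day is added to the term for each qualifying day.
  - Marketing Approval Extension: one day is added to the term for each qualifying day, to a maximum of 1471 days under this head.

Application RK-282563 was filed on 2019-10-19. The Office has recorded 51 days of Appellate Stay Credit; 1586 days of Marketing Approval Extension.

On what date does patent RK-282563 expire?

Base term: filing date + 21 years → 19 October 2040.
Appellate Stay Credit: +51 days → 9 December 2040.
Marketing Approval Extension: 1586 days claimed exceeds the 1471-day cap, so +1471 days → 19 December 2044.

December 19, 2044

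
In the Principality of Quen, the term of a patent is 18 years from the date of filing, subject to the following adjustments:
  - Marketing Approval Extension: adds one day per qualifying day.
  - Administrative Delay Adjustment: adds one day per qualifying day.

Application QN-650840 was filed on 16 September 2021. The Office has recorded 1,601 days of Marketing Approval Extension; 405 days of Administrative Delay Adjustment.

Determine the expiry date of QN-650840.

2045-03-14

Base term: filing date + 18 years → 16 September 2039.
Marketing Approval Extension: +1601 days → 3 February 2044.
Administrative Delay Adjustment: +405 days → 14 March 2045.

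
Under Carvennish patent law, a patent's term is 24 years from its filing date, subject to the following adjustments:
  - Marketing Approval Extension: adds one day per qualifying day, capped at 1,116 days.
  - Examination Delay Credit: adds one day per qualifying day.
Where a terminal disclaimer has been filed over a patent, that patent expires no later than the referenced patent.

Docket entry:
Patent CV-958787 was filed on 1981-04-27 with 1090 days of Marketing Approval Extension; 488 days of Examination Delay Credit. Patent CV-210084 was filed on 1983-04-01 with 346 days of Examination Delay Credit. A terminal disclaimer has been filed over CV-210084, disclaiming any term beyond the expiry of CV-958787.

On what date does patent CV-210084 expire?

Natural term of CV-210084:
  Base: filing + 24 years → 1 April 2007.
  Examination Delay Credit: +346 days → 12 March 2008.
Expiry of referenced patent CV-958787:
  Base: filing + 24 years → 27 April 2005.
  Marketing Approval Extension: 1090 days (within the 1116-day cap) → +1090 days → 21 April 2008.
  Examination Delay Credit: +488 days → 22 August 2009.
Terminal disclaimer: CV-210084 expires on the earlier of 12 March 2008 and 22 August 2009.

March 12, 2008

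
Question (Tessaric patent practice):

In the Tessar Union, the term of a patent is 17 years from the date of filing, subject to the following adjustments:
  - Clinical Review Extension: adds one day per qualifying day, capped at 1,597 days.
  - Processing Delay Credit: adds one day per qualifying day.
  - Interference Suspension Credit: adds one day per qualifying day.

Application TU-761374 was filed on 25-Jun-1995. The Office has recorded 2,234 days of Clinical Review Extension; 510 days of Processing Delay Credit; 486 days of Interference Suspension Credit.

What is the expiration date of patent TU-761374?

August 1, 2019

Base term: filing date + 17 years → 25 June 2012.
Clinical Review Extension: 2234 days claimed exceeds the 1597-day cap, so +1597 days → 8 November 2016.
Processing Delay Credit: +510 days → 2 April 2018.
Interference Suspension Credit: +486 days → 1 August 2019.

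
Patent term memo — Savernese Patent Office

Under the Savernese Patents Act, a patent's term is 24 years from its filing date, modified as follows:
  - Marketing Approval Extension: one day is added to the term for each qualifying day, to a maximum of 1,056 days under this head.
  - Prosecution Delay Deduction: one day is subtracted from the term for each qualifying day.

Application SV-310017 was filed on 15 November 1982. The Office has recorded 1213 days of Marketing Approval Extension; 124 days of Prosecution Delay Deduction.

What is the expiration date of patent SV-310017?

June 4, 2009

Base term: filing date + 24 years → 15 November 2006.
Marketing Approval Extension: 1213 days claimed exceeds the 1056-day cap, so +1056 days → 6 October 2009.
Prosecution Delay Deduction: −124 days → 4 June 2009.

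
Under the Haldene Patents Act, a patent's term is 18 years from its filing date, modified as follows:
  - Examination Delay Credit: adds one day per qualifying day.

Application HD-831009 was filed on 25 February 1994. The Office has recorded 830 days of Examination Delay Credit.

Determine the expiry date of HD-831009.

2014-06-04

Base term: filing date + 18 years → 25 February 2012.
Examination Delay Credit: +830 days → 4 June 2014.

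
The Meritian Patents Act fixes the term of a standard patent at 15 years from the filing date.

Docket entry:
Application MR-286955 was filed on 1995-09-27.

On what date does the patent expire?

Filing date + 15 years → 27 September 2010.

2010-09-27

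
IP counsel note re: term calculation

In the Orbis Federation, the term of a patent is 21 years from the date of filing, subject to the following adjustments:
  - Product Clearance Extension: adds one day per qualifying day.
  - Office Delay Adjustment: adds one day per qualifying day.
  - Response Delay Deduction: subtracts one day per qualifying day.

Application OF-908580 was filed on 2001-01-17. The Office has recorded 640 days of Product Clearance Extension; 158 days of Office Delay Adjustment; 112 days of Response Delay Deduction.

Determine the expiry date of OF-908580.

Base term: filing date + 21 years → 17 January 2022.
Product Clearance Extension: +640 days → 19 October 2023.
Office Delay Adjustment: +158 days → 25 March 2024.
Response Delay Deduction: −112 days → 4 December 2023.

2023-12-04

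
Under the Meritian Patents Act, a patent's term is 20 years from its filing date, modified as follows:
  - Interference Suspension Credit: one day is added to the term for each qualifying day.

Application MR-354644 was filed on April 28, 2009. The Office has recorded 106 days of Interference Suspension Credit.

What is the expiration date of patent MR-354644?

Base term: filing date + 20 years → 28 April 2029.
Interference Suspension Credit: +106 days → 12 August 2029.

2029-08-12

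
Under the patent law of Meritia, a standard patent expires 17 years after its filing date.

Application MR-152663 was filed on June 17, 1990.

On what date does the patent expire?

June 17, 2007

Filing date + 17 years → 17 June 2007.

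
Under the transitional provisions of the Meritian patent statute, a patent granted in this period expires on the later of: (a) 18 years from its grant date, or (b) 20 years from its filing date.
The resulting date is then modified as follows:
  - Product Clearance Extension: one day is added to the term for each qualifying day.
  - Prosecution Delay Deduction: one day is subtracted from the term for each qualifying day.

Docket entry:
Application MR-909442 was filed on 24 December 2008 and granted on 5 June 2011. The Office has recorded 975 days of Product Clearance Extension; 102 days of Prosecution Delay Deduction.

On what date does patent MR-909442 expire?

(a) grant + 18 years → 5 June 2029.
(b) filing + 20 years → 24 December 2028.
Later of the two: 5 June 2029.
Product Clearance Extension: +975 days → 5 February 2032.
Prosecution Delay Deduction: −102 days → 26 October 2031.

2031-10-26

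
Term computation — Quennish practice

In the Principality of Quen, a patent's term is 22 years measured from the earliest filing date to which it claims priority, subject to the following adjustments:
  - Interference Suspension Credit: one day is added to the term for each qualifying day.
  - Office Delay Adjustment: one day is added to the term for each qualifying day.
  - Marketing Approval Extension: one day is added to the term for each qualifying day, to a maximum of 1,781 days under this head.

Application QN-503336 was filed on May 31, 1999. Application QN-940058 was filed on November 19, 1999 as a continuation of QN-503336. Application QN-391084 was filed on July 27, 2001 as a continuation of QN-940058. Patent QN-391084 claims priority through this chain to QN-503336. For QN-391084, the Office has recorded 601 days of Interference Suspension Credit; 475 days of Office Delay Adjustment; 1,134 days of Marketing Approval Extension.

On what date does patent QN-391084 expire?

Earliest priority filing: 31 May 1999.
Base term: 31 May 1999 + 22 years → 31 May 2021.
Interference Suspension Credit: +601 days → 22 January 2023.
Office Delay Adjustment: +475 days → 11 May 2024.
Marketing Approval Extension: 1134 days (within the 1781-day cap) → +1134 days → 19 June 2027.

June 19, 2027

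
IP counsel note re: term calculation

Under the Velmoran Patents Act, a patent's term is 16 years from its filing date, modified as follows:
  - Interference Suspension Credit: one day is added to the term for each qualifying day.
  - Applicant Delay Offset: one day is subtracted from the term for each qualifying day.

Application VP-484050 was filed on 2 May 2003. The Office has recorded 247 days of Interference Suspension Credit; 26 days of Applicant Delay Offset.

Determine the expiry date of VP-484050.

Base term: filing date + 16 years → 2 May 2019.
Interference Suspension Credit: +247 days → 4 January 2020.
Applicant Delay Offset: −26 days → 9 December 2019.

December 9, 2019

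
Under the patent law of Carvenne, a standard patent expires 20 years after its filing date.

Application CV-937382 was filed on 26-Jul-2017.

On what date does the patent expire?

2037-07-26

Filing date + 20 years → 26 July 2037.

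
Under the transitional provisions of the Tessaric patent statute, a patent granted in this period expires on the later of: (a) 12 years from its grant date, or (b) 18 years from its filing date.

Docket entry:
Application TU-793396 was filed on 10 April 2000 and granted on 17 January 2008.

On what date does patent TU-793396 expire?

(a) grant + 12 years → 17 January 2020.
(b) filing + 18 years → 10 April 2018.
Later of the two: 17 January 2020.

2020-01-17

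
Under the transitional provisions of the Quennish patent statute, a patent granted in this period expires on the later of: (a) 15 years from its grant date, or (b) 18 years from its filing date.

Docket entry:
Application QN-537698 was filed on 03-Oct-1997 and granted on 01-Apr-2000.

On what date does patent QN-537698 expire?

2015-10-03

(a) grant + 15 years → 1 April 2015.
(b) filing + 18 years → 3 October 2015.
Later of the two: 3 October 2015.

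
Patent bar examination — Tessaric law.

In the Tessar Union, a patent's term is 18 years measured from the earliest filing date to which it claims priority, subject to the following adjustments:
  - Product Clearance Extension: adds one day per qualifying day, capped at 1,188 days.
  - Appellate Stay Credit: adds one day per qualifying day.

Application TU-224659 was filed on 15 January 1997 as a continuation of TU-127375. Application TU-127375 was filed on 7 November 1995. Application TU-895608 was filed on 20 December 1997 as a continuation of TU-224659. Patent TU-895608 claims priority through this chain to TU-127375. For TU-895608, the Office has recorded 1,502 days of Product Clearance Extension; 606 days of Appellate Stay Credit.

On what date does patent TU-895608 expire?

October 6, 2018

Earliest priority filing: 7 November 1995.
Base term: 7 November 1995 + 18 years → 7 November 2013.
Product Clearance Extension: 1502 days claimed exceeds the 1188-day cap, so +1188 days → 7 February 2017.
Appellate Stay Credit: +606 days → 6 October 2018.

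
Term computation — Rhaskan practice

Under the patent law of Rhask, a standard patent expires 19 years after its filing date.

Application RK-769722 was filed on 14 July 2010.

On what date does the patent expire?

Filing date + 19 years → 14 July 2029.

2029-07-14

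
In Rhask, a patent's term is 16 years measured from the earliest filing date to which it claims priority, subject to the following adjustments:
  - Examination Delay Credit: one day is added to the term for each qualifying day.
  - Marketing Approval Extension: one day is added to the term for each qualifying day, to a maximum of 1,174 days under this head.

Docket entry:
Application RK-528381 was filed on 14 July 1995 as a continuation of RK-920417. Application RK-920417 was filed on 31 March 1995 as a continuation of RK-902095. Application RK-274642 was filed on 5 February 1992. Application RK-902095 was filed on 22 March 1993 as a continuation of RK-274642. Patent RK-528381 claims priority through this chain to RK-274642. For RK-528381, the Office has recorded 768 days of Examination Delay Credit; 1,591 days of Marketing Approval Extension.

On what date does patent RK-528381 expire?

2013-05-31

Earliest priority filing: 5 February 1992.
Base term: 5 February 1992 + 16 years → 5 February 2008.
Examination Delay Credit: +768 days → 14 March 2010.
Marketing Approval Extension: 1591 days claimed exceeds the 1174-day cap, so +1174 days → 31 May 2013.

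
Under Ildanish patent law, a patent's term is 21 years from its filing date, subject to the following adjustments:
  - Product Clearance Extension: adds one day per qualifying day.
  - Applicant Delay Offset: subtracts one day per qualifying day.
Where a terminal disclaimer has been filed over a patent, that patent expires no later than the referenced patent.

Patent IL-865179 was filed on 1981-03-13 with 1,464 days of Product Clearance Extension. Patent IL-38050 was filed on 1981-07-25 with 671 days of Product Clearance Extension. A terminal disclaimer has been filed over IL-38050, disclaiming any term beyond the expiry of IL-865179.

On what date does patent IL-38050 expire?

2004-05-26

Natural term of IL-38050:
  Base: filing + 21 years → 25 July 2002.
  Product Clearance Extension: +671 days → 26 May 2004.
Expiry of referenced patent IL-865179:
  Base: filing + 21 years → 13 March 2002.
  Product Clearance Extension: +1464 days → 16 March 2006.
Terminal disclaimer: IL-38050 expires on the earlier of 26 May 2004 and 16 March 2006.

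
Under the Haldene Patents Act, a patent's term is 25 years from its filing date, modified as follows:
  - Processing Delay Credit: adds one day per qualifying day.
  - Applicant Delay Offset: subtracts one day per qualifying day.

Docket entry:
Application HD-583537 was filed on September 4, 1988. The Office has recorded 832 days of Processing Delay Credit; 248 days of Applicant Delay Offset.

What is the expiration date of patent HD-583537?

April 11, 2015

Base term: filing date + 25 years → 4 September 2013.
Processing Delay Credit: +832 days → 15 December 2015.
Applicant Delay Offset: −248 days → 11 April 2015.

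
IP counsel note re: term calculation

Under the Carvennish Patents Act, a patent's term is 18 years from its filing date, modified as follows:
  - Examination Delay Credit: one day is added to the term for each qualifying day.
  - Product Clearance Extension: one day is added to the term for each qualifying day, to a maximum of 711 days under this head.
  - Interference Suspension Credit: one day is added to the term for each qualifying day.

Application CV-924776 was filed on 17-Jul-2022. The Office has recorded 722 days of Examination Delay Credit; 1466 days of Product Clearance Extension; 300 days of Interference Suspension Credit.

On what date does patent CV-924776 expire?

Base term: filing date + 18 years → 17 July 2040.
Examination Delay Credit: +722 days → 9 July 2042.
Product Clearance Extension: 1466 days claimed exceeds the 711-day cap, so +711 days → 19 June 2044.
Interference Suspension Credit: +300 days → 15 April 2045.

2045-04-15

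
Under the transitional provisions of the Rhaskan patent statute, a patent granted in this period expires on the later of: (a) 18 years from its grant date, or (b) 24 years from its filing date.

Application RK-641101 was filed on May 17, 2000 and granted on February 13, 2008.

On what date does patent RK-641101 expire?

February 13, 2026

(a) grant + 18 years → 13 February 2026.
(b) filing + 24 years → 17 May 2024.
Later of the two: 13 February 2026.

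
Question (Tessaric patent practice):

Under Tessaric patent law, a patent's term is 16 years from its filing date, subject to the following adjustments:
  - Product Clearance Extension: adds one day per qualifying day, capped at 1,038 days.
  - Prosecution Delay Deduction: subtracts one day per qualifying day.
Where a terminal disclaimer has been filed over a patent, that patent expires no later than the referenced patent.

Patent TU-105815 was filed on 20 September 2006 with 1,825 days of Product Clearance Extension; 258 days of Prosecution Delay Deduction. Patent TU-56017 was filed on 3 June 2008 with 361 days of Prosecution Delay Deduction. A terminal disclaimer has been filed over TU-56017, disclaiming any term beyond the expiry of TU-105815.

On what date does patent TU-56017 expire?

2023-06-08

Natural term of TU-56017:
  Base: filing + 16 years → 3 June 2024.
  Prosecution Delay Deduction: −361 days → 8 June 2023.
Expiry of referenced patent TU-105815:
  Base: filing + 16 years → 20 September 2022.
  Product Clearance Extension: 1825 days claimed exceeds the 1038-day cap, so +1038 days → 24 July 2025.
  Prosecution Delay Deduction: −258 days → 8 November 2024.
Terminal disclaimer: TU-56017 expires on the earlier of 8 June 2023 and 8 November 2024.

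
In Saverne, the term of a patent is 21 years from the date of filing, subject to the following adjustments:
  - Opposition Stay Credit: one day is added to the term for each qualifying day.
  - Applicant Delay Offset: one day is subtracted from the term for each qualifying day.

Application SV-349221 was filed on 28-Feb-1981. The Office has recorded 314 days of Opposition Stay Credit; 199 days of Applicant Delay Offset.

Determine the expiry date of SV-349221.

Base term: filing date + 21 years → 28 February 2002.
Opposition Stay Credit: +314 days → 8 January 2003.
Applicant Delay Offset: −199 days → 23 June 2002.

June 23, 2002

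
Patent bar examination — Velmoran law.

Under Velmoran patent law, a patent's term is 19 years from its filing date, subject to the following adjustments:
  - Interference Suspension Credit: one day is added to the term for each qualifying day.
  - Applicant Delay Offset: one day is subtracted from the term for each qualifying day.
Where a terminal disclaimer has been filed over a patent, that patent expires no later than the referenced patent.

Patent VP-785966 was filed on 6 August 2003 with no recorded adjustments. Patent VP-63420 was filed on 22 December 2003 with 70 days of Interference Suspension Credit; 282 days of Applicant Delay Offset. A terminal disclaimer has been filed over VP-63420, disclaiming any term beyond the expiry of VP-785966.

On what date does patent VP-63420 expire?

Natural term of VP-63420:
  Base: filing + 19 years → 22 December 2022.
  Interference Suspension Credit: +70 days → 2 March 2023.
  Applicant Delay Offset: −282 days → 24 May 2022.
Expiry of referenced patent VP-785966:
  Base: filing + 19 years → 6 August 2022.
Terminal disclaimer: VP-63420 expires on the earlier of 24 May 2022 and 6 August 2022.

2022-05-24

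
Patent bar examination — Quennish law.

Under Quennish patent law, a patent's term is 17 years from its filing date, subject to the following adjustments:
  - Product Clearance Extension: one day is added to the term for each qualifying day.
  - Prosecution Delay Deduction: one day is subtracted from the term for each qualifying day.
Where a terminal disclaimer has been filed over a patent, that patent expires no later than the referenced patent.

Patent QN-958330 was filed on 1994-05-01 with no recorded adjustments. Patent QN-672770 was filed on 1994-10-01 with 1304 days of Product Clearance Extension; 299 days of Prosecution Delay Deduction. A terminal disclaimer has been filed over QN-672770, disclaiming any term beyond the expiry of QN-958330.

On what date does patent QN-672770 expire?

May 1, 2011

Natural term of QN-672770:
  Base: filing + 17 years → 1 October 2011.
  Product Clearance Extension: +1304 days → 27 April 2015.
  Prosecution Delay Deduction: −299 days → 2 July 2014.
Expiry of referenced patent QN-958330:
  Base: filing + 17 years → 1 May 2011.
Terminal disclaimer: QN-672770 expires on the earlier of 2 July 2014 and 1 May 2011.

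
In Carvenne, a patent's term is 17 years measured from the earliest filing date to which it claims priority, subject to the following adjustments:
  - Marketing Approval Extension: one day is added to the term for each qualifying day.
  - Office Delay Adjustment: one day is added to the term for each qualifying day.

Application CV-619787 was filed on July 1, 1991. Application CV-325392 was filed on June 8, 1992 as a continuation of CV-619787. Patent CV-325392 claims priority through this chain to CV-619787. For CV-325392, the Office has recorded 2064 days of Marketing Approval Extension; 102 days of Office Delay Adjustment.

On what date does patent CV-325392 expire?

Earliest priority filing: 1 July 1991.
Base term: 1 July 1991 + 17 years → 1 July 2008.
Marketing Approval Extension: +2064 days → 24 February 2014.
Office Delay Adjustment: +102 days → 6 June 2014.

2014-06-06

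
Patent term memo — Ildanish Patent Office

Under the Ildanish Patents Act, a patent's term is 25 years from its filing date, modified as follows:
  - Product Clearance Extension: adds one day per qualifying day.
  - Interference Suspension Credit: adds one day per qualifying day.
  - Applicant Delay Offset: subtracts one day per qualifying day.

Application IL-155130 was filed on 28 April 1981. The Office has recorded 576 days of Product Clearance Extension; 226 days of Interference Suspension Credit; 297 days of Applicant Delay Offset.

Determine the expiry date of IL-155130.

Base term: filing date + 25 years → 28 April 2006.
Product Clearance Extension: +576 days → 25 November 2007.
Interference Suspension Credit: +226 days → 8 July 2008.
Applicant Delay Offset: −297 days → 15 September 2007.

September 15, 2007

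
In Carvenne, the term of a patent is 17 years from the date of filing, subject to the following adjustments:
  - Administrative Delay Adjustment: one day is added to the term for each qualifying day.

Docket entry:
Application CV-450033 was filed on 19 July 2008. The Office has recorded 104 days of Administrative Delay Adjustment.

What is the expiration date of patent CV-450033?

2025-10-31

Base term: filing date + 17 years → 19 July 2025.
Administrative Delay Adjustment: +104 days → 31 October 2025.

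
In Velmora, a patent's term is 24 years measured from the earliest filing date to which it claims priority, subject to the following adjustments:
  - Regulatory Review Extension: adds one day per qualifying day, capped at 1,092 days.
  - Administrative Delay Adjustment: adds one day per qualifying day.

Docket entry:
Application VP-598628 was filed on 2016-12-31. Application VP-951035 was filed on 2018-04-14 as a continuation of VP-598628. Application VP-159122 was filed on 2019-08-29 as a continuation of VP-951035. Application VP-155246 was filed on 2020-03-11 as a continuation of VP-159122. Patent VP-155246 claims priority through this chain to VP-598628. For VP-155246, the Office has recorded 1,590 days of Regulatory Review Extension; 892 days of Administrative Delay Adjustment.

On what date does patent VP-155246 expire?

Earliest priority filing: 31 December 2016.
Base term: 31 December 2016 + 24 years → 31 December 2040.
Regulatory Review Extension: 1590 days claimed exceeds the 1092-day cap, so +1092 days → 28 December 2043.
Administrative Delay Adjustment: +892 days → 7 June 2046.

2046-06-07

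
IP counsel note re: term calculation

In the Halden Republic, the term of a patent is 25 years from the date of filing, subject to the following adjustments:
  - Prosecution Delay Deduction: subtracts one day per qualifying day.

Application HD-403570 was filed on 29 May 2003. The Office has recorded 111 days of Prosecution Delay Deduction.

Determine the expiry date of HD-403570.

2028-02-08

Base term: filing date + 25 years → 29 May 2028.
Prosecution Delay Deduction: −111 days → 8 February 2028.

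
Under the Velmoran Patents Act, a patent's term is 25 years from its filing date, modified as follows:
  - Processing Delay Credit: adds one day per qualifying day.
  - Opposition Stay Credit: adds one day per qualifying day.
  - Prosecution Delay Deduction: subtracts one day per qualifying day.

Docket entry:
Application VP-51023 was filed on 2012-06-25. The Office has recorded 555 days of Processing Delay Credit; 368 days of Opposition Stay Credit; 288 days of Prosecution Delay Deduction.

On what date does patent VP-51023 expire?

Base term: filing date + 25 years → 25 June 2037.
Processing Delay Credit: +555 days → 1 January 2039.
Opposition Stay Credit: +368 days → 4 January 2040.
Prosecution Delay Deduction: −288 days → 22 March 2039.

2039-03-22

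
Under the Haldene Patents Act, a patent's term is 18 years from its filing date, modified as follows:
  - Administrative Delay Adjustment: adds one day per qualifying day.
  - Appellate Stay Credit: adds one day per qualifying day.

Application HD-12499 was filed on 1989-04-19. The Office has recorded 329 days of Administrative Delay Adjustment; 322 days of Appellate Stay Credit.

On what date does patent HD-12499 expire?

Base term: filing date + 18 years → 19 April 2007.
Administrative Delay Adjustment: +329 days → 13 March 2008.
Appellate Stay Credit: +322 days → 29 January 2009.

2009-01-29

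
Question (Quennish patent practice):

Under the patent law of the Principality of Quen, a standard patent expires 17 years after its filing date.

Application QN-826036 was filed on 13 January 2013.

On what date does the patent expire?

Filing date + 17 years → 13 January 2030.

January 13, 2030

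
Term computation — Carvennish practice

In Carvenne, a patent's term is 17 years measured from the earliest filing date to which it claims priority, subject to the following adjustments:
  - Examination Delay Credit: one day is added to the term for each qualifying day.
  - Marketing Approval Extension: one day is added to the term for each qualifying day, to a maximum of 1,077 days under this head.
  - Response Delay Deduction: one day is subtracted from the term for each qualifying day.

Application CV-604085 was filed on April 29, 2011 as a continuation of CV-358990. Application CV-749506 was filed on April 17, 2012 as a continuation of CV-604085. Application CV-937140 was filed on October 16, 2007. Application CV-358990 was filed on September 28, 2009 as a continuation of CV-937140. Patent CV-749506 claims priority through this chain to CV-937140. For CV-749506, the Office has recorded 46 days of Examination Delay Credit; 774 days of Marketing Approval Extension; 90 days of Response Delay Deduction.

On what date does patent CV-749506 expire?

Earliest priority filing: 16 October 2007.
Base term: 16 October 2007 + 17 years → 16 October 2024.
Examination Delay Credit: +46 days → 1 December 2024.
Marketing Approval Extension: 774 days (within the 1077-day cap) → +774 days → 14 January 2027.
Response Delay Deduction: −90 days → 16 October 2026.

2026-10-16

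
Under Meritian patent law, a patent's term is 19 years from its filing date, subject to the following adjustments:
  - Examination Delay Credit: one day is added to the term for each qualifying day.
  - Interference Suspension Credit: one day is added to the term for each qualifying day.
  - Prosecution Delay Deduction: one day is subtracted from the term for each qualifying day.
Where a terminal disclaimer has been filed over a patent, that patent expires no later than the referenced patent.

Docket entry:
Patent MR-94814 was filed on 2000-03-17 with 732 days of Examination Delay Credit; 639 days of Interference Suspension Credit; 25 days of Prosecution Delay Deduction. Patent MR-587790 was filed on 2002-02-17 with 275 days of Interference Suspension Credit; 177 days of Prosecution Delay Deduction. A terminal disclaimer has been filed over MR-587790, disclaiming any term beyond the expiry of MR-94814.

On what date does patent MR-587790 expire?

May 26, 2021

Natural term of MR-587790:
  Base: filing + 19 years → 17 February 2021.
  Interference Suspension Credit: +275 days → 19 November 2021.
  Prosecution Delay Deduction: −177 days → 26 May 2021.
Expiry of referenced patent MR-94814:
  Base: filing + 19 years → 17 March 2019.
  Examination Delay Credit: +732 days → 18 March 2021.
  Interference Suspension Credit: +639 days → 17 December 2022.
  Prosecution Delay Deduction: −25 days → 22 November 2022.
Terminal disclaimer: MR-587790 expires on the earlier of 26 May 2021 and 22 November 2022.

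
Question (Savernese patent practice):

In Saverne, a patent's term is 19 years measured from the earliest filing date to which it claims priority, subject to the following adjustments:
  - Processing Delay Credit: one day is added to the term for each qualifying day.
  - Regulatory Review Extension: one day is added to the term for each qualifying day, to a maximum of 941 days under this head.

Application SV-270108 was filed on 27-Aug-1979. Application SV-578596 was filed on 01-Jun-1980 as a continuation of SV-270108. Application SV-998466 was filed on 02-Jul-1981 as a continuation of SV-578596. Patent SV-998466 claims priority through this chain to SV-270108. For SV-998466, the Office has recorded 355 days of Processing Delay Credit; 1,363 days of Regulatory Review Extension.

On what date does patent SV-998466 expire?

Earliest priority filing: 27 August 1979.
Base term: 27 August 1979 + 19 years → 27 August 1998.
Processing Delay Credit: +355 days → 17 August 1999.
Regulatory Review Extension: 1363 days claimed exceeds the 941-day cap, so +941 days → 15 March 2002.

March 15, 2002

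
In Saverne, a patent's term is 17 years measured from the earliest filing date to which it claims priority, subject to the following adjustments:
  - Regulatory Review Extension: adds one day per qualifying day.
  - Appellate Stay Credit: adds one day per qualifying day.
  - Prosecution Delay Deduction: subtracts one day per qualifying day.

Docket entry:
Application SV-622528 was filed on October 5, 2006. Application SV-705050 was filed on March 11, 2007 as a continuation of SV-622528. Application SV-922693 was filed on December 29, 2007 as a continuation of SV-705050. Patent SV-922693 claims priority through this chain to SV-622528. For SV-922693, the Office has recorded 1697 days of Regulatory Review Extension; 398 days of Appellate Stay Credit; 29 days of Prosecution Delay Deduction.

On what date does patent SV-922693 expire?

Earliest priority filing: 5 October 2006.
Base term: 5 October 2006 + 17 years → 5 October 2023.
Regulatory Review Extension: +1697 days → 28 May 2028.
Appellate Stay Credit: +398 days → 30 June 2029.
Prosecution Delay Deduction: −29 days → 1 June 2029.

2029-06-01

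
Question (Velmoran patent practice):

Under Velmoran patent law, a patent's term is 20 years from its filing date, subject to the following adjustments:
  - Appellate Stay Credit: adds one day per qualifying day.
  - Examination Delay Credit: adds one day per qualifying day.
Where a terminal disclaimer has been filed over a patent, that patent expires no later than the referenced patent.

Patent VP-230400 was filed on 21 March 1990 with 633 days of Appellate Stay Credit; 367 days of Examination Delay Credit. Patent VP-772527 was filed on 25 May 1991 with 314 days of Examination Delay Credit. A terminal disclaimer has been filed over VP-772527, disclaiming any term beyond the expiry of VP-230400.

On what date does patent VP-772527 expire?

2012-04-03

Natural term of VP-772527:
  Base: filing + 20 years → 25 May 2011.
  Examination Delay Credit: +314 days → 3 April 2012.
Expiry of referenced patent VP-230400:
  Base: filing + 20 years → 21 March 2010.
  Appellate Stay Credit: +633 days → 14 December 2011.
  Examination Delay Credit: +367 days → 15 December 2012.
Terminal disclaimer: VP-772527 expires on the earlier of 3 April 2012 and 15 December 2012.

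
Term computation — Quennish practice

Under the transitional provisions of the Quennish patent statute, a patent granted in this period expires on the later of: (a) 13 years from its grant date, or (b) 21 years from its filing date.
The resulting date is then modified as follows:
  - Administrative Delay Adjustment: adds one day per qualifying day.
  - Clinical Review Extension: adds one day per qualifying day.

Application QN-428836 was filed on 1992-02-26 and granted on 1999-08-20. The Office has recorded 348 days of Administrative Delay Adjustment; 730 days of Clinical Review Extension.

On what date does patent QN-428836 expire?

2016-02-09

(a) grant + 13 years → 20 August 2012.
(b) filing + 21 years → 26 February 2013.
Later of the two: 26 February 2013.
Administrative Delay Adjustment: +348 days → 9 February 2014.
Clinical Review Extension: +730 days → 9 February 2016.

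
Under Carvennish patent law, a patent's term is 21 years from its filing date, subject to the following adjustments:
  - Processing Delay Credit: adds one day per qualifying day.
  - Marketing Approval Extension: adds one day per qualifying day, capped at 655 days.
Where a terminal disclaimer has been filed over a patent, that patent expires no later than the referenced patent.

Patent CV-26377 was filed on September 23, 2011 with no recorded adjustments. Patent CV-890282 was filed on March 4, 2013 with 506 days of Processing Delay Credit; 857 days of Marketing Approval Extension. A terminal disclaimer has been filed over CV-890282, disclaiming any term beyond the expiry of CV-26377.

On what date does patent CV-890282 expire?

Natural term of CV-890282:
  Base: filing + 21 years → 4 March 2034.
  Processing Delay Credit: +506 days → 23 July 2035.
  Marketing Approval Extension: 857 days claimed exceeds the 655-day cap, so +655 days → 8 May 2037.
Expiry of referenced patent CV-26377:
  Base: filing + 21 years → 23 September 2032.
Terminal disclaimer: CV-890282 expires on the earlier of 8 May 2037 and 23 September 2032.

2032-09-23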